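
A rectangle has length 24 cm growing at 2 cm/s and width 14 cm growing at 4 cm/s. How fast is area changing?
124 cm²/s

A = lw
dA/dt = w·dl/dt + l·dw/dt = 14·2 + 24·4 = 124 cm²/s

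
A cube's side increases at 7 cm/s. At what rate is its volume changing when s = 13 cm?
3549 cm³/s

V = s³
dV/dt = 3s² · ds/dt = 3·13²·7 = 3549 cm³/s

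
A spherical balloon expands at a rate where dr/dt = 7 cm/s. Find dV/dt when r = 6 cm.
1008π cm³/s

V = (4/3)πr³
dV/dt = dV/dr · dr/dt = 4πr² · 7
At r = 6: dV/dt = 1008π cm³/s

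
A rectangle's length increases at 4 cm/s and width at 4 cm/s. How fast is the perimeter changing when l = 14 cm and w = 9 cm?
16 cm/s

P = 2(l + w)
dP/dt = 2(dl/dt + dw/dt) = 2(4 + 4) = 16 cm/s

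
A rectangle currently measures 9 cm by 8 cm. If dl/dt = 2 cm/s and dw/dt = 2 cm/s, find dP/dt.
8 cm/s

P = 2(l + w)
dP/dt = 2(dl/dt + dw/dt) = 2(2 + 2) = 8 cm/s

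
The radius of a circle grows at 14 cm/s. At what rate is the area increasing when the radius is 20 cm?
560π cm²/s

A = πr²
dA/dt = 2πr · dr/dt = 2π(20)(14) = 560π cm²/s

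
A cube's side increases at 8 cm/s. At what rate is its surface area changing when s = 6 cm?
576 cm²/s

A = 6s²
dA/dt = 12s · ds/dt = 12·6·8 = 576 cm²/s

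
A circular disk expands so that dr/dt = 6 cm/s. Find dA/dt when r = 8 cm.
96π cm²/s

A = πr²
dA/dt = 2πr · dr/dt = 2π(8)(6) = 96π cm²/s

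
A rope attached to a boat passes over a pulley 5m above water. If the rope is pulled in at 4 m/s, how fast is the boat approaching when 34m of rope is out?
136√1131/1131 ≈ 4.044 m/s

rope² = x² + 5²
x = √(34² - 5²) = √1131
dx/dt = (rope/x) · d(rope)/dt = (34/√1131) · (-4) = -136√1131/1131 m/s
The boat approaches at 136√1131/1131 ≈ 4.044 m/s.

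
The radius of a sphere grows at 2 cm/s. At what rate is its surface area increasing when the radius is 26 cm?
416π cm²/s

S = 4πr²
dS/dt = dS/dr · dr/dt = 8πr · 2
At r = 26: dS/dt = 416π cm²/s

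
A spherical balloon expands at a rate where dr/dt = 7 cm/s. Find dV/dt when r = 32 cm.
28672π cm³/s

V = (4/3)πr³
dV/dt = dV/dr · dr/dt = 4πr² · 7
At r = 32: dV/dt = 28672π cm³/s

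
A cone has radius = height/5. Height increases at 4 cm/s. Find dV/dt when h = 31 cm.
3844π/25 cm³/s

V = (1/3)π(h/5)²h = πh³/75
dV/dt = πh²/25 · 4
At h = 31: dV/dt = 3844π/25 cm³/s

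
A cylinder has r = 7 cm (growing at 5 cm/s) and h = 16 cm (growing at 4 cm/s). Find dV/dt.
1316π cm³/s

V = πr²h
dV/dt = 2πrh·dr/dt + πr²·dh/dt
= 2π(7)(16)(5) + π(7)²(4)
= 1316π cm³/s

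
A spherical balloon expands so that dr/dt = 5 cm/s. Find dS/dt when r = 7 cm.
280π cm²/s

S = 4πr²
dS/dt = dS/dr · dr/dt = 8πr · 5
At r = 7: dS/dt = 280π cm²/s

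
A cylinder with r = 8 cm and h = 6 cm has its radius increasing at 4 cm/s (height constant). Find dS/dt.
176π cm²/s

S = 2πrh + 2πr² (lateral + bases)
dS/dt = (2πh + 4πr)·dr/dt = (2π·6 + 4π·8)·4
= 176π cm²/s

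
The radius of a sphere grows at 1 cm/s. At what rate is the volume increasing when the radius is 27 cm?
2916π cm³/s

V = (4/3)πr³
dV/dt = dV/dr · dr/dt = 4πr² · 1
At r = 27: dV/dt = 2916π cm³/s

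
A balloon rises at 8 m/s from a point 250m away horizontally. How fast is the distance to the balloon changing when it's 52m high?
208√16301/16301 ≈ 1.629 m/s

z² = 250² + y²
z = √(250² + 52²) = 2√16301
dz/dt = y/z · dy/dt = 52/(2√16301) · 8 = 208√16301/16301 ≈ 1.629 m/s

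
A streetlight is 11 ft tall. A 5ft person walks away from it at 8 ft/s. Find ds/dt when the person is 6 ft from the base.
20/3 ft/s

By similar triangles: 11/(x+s) = 5/s
Solving: s = 5x/6
ds/dt = 5/6 · dx/dt = 5/6 · 8 = 20/3 ft/s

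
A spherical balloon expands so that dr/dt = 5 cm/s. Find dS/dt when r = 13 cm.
520π cm²/s

S = 4πr²
dS/dt = dS/dr · dr/dt = 8πr · 5
At r = 13: dS/dt = 520π cm²/s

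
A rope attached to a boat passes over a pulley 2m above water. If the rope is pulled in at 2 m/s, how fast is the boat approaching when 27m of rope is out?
54√29/145 ≈ 2.006 m/s

rope² = x² + 2²
x = √(27² - 2²) = 5√29
dx/dt = (rope/x) · d(rope)/dt = (27/(5√29)) · (-2) = -54√29/145 m/s
The boat approaches at 54√29/145 ≈ 2.006 m/s.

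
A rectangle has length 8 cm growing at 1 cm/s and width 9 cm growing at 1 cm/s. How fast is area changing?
17 cm²/s

A = lw
dA/dt = w·dl/dt + l·dw/dt = 9·1 + 8·1 = 17 cm²/s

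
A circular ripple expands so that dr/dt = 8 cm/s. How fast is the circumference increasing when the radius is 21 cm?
16π cm/s

C = 2πr
dC/dt = 2π · dr/dt = 2π · 8 = 16π cm/s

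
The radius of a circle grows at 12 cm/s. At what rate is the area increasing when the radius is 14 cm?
336π cm²/s

A = πr²
dA/dt = 2πr · dr/dt = 2π(14)(12) = 336π cm²/s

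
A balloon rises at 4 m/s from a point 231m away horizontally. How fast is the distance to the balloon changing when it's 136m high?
544√71857/71857 ≈ 2.029 m/s

z² = 231² + y²
z = √(231² + 136²) = √71857
dz/dt = y/z · dy/dt = 136/√71857 · 4 = 544√71857/71857 ≈ 2.029 m/s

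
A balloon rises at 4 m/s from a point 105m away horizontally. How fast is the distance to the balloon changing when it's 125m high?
50√1066/533 ≈ 3.063 m/s

z² = 105² + y²
z = √(105² + 125²) = 5√1066
dz/dt = y/z · dy/dt = 125/(5√1066) · 4 = 50√1066/533 ≈ 3.063 m/s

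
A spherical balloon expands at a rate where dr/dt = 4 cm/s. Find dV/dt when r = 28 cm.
12544π cm³/s

V = (4/3)πr³
dV/dt = dV/dr · dr/dt = 4πr² · 4
At r = 28: dV/dt = 12544π cm³/s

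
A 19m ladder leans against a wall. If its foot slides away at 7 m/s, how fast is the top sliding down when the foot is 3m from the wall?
21√22/88 ≈ 1.119 m/s

x² + y² = 19²
2x·dx/dt + 2y·dy/dt = 0
dy/dt = -x/y · dx/dt = -3/(4√22) · 7 = -21√22/88 m/s
The top is descending at 21√22/88 ≈ 1.119 m/s.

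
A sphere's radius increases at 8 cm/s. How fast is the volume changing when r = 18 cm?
10368π cm³/s

V = (4/3)πr³
dV/dt = dV/dr · dr/dt = 4πr² · 8
At r = 18: dV/dt = 10368π cm³/s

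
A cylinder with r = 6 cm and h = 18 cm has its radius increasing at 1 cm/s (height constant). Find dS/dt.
60π cm²/s

S = 2πrh + 2πr² (lateral + bases)
dS/dt = (2πh + 4πr)·dr/dt = (2π·18 + 4π·6)·1
= 60π cm²/s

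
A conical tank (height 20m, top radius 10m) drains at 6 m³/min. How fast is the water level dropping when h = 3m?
8/(3π) ≈ 0.8488 m/min

r/h = 10/20, so r = (1/2)h
V = (1/3)πr²h = (1/3)π((1/2)h)²h = (1/12)πh³
dV/dh = (1/4)πh²
dh/dt = (dV/dt)/(dV/dh) = -6/((1/4)π·3²) = -8/(3π) m/min
The level is dropping at 8/(3π) ≈ 0.8488 m/min.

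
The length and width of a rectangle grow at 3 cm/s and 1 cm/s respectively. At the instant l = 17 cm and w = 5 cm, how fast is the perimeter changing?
8 cm/s

P = 2(l + w)
dP/dt = 2(dl/dt + dw/dt) = 2(3 + 1) = 8 cm/s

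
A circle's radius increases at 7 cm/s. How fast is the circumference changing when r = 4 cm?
14π cm/s

C = 2πr
dC/dt = 2π · dr/dt = 2π · 7 = 14π cm/s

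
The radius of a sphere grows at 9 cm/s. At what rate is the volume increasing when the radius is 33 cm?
39204π cm³/s

V = (4/3)πr³
dV/dt = dV/dr · dr/dt = 4πr² · 9
At r = 33: dV/dt = 39204π cm³/s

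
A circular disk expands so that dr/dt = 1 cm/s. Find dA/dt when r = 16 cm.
32π cm²/s

A = πr²
dA/dt = 2πr · dr/dt = 2π(16)(1) = 32π cm²/s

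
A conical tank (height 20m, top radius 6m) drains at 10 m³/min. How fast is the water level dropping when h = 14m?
250/(441π) ≈ 0.1804 m/min

r/h = 6/20, so r = (3/10)h
V = (1/3)πr²h = (1/3)π((3/10)h)²h = (3/100)πh³
dV/dh = (9/100)πh²
dh/dt = (dV/dt)/(dV/dh) = -10/((9/100)π·14²) = -250/(441π) m/min
The level is dropping at 250/(441π) ≈ 0.1804 m/min.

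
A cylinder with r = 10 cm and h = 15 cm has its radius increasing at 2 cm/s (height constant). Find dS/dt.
140π cm²/s

S = 2πrh + 2πr² (lateral + bases)
dS/dt = (2πh + 4πr)·dr/dt = (2π·15 + 4π·10)·2
= 140π cm²/s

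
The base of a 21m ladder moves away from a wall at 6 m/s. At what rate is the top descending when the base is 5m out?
15√26/52 ≈ 1.471 m/s

x² + y² = 21²
2x·dx/dt + 2y·dy/dt = 0
dy/dt = -x/y · dx/dt = -5/(4√26) · 6 = -15√26/52 m/s
The top is descending at 15√26/52 ≈ 1.471 m/s.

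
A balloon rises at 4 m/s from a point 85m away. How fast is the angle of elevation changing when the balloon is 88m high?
0.022714 rad/s

tan(θ) = y/85
sec²(θ) · dθ/dt = (1/85) · dy/dt
dθ/dt = cos²(θ)/85 · 4 = 85/(85² + 88²) · 4
dθ/dt = 0.022714 rad/s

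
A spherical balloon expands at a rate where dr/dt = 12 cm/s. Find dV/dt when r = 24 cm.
27648π cm³/s

V = (4/3)πr³
dV/dt = dV/dr · dr/dt = 4πr² · 12
At r = 24: dV/dt = 27648π cm³/s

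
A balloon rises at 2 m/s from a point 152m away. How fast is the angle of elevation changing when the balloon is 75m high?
0.010582 rad/s

tan(θ) = y/152
sec²(θ) · dθ/dt = (1/152) · dy/dt
dθ/dt = cos²(θ)/152 · 2 = 152/(152² + 75²) · 2
dθ/dt = 0.010582 rad/s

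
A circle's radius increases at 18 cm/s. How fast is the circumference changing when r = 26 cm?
36π cm/s

C = 2πr
dC/dt = 2π · dr/dt = 2π · 18 = 36π cm/s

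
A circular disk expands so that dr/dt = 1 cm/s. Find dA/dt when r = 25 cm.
50π cm²/s

A = πr²
dA/dt = 2πr · dr/dt = 2π(25)(1) = 50π cm²/s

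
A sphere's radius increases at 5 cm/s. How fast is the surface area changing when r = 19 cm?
760π cm²/s

S = 4πr²
dS/dt = dS/dr · dr/dt = 8πr · 5
At r = 19: dS/dt = 760π cm²/s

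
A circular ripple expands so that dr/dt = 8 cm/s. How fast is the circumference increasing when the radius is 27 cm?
16π cm/s

C = 2πr
dC/dt = 2π · dr/dt = 2π · 8 = 16π cm/s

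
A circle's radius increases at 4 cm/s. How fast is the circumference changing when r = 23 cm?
8π cm/s

C = 2πr
dC/dt = 2π · dr/dt = 2π · 4 = 8π cm/s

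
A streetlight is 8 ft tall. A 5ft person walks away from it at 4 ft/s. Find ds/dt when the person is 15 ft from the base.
20/3 ft/s

By similar triangles: 8/(x+s) = 5/s
Solving: s = 5x/3
ds/dt = 5/3 · dx/dt = 5/3 · 4 = 20/3 ft/s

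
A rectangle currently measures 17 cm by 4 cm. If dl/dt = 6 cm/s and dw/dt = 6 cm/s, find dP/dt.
24 cm/s

P = 2(l + w)
dP/dt = 2(dl/dt + dw/dt) = 2(6 + 6) = 24 cm/s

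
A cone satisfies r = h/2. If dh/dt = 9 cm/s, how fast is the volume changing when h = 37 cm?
12321π/4 cm³/s

V = (1/3)π(h/2)²h = πh³/12
dV/dt = πh²/4 · 9
At h = 37: dV/dt = 12321π/4 cm³/s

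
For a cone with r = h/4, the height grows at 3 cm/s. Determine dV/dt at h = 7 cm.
147π/16 cm³/s

V = (1/3)π(h/4)²h = πh³/48
dV/dt = πh²/16 · 3
At h = 7: dV/dt = 147π/16 cm³/s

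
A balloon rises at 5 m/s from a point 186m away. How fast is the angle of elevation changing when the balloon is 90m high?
0.021782 rad/s

tan(θ) = y/186
sec²(θ) · dθ/dt = (1/186) · dy/dt
dθ/dt = cos²(θ)/186 · 5 = 186/(186² + 90²) · 5
dθ/dt = 0.021782 rad/s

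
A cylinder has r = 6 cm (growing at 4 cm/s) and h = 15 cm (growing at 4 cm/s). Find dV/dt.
864π cm³/s

V = πr²h
dV/dt = 2πrh·dr/dt + πr²·dh/dt
= 2π(6)(15)(4) + π(6)²(4)
= 864π cm³/s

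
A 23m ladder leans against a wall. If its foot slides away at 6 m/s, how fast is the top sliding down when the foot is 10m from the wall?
20√429/143 ≈ 2.897 m/s

x² + y² = 23²
2x·dx/dt + 2y·dy/dt = 0
dy/dt = -x/y · dx/dt = -10/√429 · 6 = -20√429/143 m/s
The top is descending at 20√429/143 ≈ 2.897 m/s.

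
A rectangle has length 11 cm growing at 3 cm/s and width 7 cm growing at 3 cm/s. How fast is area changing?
54 cm²/s

A = lw
dA/dt = w·dl/dt + l·dw/dt = 7·3 + 11·3 = 54 cm²/s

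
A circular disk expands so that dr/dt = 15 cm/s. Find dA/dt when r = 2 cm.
60π cm²/s

A = πr²
dA/dt = 2πr · dr/dt = 2π(2)(15) = 60π cm²/s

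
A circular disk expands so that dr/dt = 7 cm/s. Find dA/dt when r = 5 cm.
70π cm²/s

A = πr²
dA/dt = 2πr · dr/dt = 2π(5)(7) = 70π cm²/s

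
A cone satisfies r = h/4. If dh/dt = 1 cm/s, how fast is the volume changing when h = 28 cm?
49π cm³/s

V = (1/3)π(h/4)²h = πh³/48
dV/dt = πh²/16 · 1
At h = 28: dV/dt = 49π cm³/s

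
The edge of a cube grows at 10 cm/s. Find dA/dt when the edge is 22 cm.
2640 cm²/s

A = 6s²
dA/dt = 12s · ds/dt = 12·22·10 = 2640 cm²/s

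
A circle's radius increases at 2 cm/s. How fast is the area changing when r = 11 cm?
44π cm²/s

A = πr²
dA/dt = 2πr · dr/dt = 2π(11)(2) = 44π cm²/s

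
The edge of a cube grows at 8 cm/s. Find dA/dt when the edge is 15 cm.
1440 cm²/s

A = 6s²
dA/dt = 12s · ds/dt = 12·15·8 = 1440 cm²/s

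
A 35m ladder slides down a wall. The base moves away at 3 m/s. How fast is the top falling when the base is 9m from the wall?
27√286/572 ≈ 0.7983 m/s

x² + y² = 35²
2x·dx/dt + 2y·dy/dt = 0
dy/dt = -x/y · dx/dt = -9/(2√286) · 3 = -27√286/572 m/s
The top is descending at 27√286/572 ≈ 0.7983 m/s.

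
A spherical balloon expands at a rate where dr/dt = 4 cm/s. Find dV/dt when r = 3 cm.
144π cm³/s

V = (4/3)πr³
dV/dt = dV/dr · dr/dt = 4πr² · 4
At r = 3: dV/dt = 144π cm³/s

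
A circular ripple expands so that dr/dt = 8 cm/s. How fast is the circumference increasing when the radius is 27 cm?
16π cm/s

C = 2πr
dC/dt = 2π · dr/dt = 2π · 8 = 16π cm/s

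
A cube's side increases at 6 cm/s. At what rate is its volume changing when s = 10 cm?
1800 cm³/s

V = s³
dV/dt = 3s² · ds/dt = 3·10²·6 = 1800 cm³/s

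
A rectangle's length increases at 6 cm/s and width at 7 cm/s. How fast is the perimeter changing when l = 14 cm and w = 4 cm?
26 cm/s

P = 2(l + w)
dP/dt = 2(dl/dt + dw/dt) = 2(6 + 7) = 26 cm/s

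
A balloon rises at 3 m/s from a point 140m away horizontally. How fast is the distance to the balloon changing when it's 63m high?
27√481/481 ≈ 1.231 m/s

z² = 140² + y²
z = √(140² + 63²) = 7√481
dz/dt = y/z · dy/dt = 63/(7√481) · 3 = 27√481/481 ≈ 1.231 m/s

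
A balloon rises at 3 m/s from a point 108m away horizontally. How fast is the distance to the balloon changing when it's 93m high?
93√2257/2257 ≈ 1.958 m/s

z² = 108² + y²
z = √(108² + 93²) = 3√2257
dz/dt = y/z · dy/dt = 93/(3√2257) · 3 = 93√2257/2257 ≈ 1.958 m/s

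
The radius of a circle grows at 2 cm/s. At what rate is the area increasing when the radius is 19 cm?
76π cm²/s

A = πr²
dA/dt = 2πr · dr/dt = 2π(19)(2) = 76π cm²/s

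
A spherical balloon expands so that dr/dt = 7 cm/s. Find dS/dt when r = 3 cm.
168π cm²/s

S = 4πr²
dS/dt = dS/dr · dr/dt = 8πr · 7
At r = 3: dS/dt = 168π cm²/s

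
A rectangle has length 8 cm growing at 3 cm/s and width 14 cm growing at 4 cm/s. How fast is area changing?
74 cm²/s

A = lw
dA/dt = w·dl/dt + l·dw/dt = 14·3 + 8·4 = 74 cm²/s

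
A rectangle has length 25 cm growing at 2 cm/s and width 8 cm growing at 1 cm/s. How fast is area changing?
41 cm²/s

A = lw
dA/dt = w·dl/dt + l·dw/dt = 8·2 + 25·1 = 41 cm²/s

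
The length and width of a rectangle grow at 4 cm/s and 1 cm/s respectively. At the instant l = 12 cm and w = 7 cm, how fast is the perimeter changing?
10 cm/s

P = 2(l + w)
dP/dt = 2(dl/dt + dw/dt) = 2(4 + 1) = 10 cm/s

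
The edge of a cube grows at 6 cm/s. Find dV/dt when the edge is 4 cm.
288 cm³/s

V = s³
dV/dt = 3s² · ds/dt = 3·4²·6 = 288 cm³/s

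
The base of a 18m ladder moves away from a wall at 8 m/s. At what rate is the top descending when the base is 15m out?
40√11/11 ≈ 12.06 m/s

x² + y² = 18²
2x·dx/dt + 2y·dy/dt = 0
dy/dt = -x/y · dx/dt = -15/(3√11) · 8 = -40√11/11 m/s
The top is descending at 40√11/11 ≈ 12.06 m/s.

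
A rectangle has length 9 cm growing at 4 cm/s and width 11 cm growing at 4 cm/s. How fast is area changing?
80 cm²/s

A = lw
dA/dt = w·dl/dt + l·dw/dt = 11·4 + 9·4 = 80 cm²/s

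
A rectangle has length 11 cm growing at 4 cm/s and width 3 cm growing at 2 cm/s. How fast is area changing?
34 cm²/s

A = lw
dA/dt = w·dl/dt + l·dw/dt = 3·4 + 11·2 = 34 cm²/s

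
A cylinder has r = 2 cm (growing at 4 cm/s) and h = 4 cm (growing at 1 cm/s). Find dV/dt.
68π cm³/s

V = πr²h
dV/dt = 2πrh·dr/dt + πr²·dh/dt
= 2π(2)(4)(4) + π(2)²(1)
= 68π cm³/s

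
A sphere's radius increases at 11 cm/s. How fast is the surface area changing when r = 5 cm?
440π cm²/s

S = 4πr²
dS/dt = dS/dr · dr/dt = 8πr · 11
At r = 5: dS/dt = 440π cm²/s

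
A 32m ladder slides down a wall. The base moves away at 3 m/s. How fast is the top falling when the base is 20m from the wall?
5√39/13 ≈ 2.402 m/s

x² + y² = 32²
2x·dx/dt + 2y·dy/dt = 0
dy/dt = -x/y · dx/dt = -20/(4√39) · 3 = -5√39/13 m/s
The top is descending at 5√39/13 ≈ 2.402 m/s.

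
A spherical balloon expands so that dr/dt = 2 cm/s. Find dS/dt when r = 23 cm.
368π cm²/s

S = 4πr²
dS/dt = dS/dr · dr/dt = 8πr · 2
At r = 23: dS/dt = 368π cm²/s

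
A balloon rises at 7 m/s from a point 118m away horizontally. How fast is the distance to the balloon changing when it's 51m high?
357√661/3305 ≈ 2.777 m/s

z² = 118² + y²
z = √(118² + 51²) = 5√661
dz/dt = y/z · dy/dt = 51/(5√661) · 7 = 357√661/3305 ≈ 2.777 m/s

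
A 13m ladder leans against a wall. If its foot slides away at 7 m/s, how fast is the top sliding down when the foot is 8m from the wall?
8√105/15 ≈ 5.465 m/s

x² + y² = 13²
2x·dx/dt + 2y·dy/dt = 0
dy/dt = -x/y · dx/dt = -8/√105 · 7 = -8√105/15 m/s
The top is descending at 8√105/15 ≈ 5.465 m/s.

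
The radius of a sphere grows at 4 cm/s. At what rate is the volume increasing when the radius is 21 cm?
7056π cm³/s

V = (4/3)πr³
dV/dt = dV/dr · dr/dt = 4πr² · 4
At r = 21: dV/dt = 7056π cm³/s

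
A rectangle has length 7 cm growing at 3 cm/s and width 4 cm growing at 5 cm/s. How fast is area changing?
47 cm²/s

A = lw
dA/dt = w·dl/dt + l·dw/dt = 4·3 + 7·5 = 47 cm²/s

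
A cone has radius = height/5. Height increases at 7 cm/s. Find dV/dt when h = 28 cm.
5488π/25 cm³/s

V = (1/3)π(h/5)²h = πh³/75
dV/dt = πh²/25 · 7
At h = 28: dV/dt = 5488π/25 cm³/s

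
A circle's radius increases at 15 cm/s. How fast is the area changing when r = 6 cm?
180π cm²/s

A = πr²
dA/dt = 2πr · dr/dt = 2π(6)(15) = 180π cm²/s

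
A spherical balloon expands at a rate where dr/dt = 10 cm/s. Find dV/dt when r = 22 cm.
19360π cm³/s

V = (4/3)πr³
dV/dt = dV/dr · dr/dt = 4πr² · 10
At r = 22: dV/dt = 19360π cm³/s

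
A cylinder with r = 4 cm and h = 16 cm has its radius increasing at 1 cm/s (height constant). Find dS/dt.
48π cm²/s

S = 2πrh + 2πr² (lateral + bases)
dS/dt = (2πh + 4πr)·dr/dt = (2π·16 + 4π·4)·1
= 48π cm²/s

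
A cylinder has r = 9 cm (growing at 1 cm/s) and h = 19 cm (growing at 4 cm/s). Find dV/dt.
666π cm³/s

V = πr²h
dV/dt = 2πrh·dr/dt + πr²·dh/dt
= 2π(9)(19)(1) + π(9)²(4)
= 666π cm³/s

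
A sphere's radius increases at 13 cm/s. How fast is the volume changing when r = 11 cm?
6292π cm³/s

V = (4/3)πr³
dV/dt = dV/dr · dr/dt = 4πr² · 13
At r = 11: dV/dt = 6292π cm³/s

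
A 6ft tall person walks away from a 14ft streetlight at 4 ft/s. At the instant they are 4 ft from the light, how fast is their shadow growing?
3 ft/s

By similar triangles: 14/(x+s) = 6/s
Solving: s = 6x/8
ds/dt = 6/8 · dx/dt = 3/4 · 4 = 3 ft/s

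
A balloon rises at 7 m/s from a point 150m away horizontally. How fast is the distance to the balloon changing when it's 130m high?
91√394/394 ≈ 4.585 m/s

z² = 150² + y²
z = √(150² + 130²) = 10√394
dz/dt = y/z · dy/dt = 130/(10√394) · 7 = 91√394/394 ≈ 4.585 m/s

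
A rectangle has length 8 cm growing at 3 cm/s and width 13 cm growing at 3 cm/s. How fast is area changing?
63 cm²/s

A = lw
dA/dt = w·dl/dt + l·dw/dt = 13·3 + 8·3 = 63 cm²/s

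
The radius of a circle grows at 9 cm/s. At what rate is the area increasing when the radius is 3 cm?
54π cm²/s

A = πr²
dA/dt = 2πr · dr/dt = 2π(3)(9) = 54π cm²/s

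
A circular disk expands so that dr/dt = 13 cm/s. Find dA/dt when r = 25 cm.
650π cm²/s

A = πr²
dA/dt = 2πr · dr/dt = 2π(25)(13) = 650π cm²/s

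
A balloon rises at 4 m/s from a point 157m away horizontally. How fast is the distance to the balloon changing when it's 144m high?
576√45385/45385 ≈ 2.704 m/s

z² = 157² + y²
z = √(157² + 144²) = √45385
dz/dt = y/z · dy/dt = 144/√45385 · 4 = 576√45385/45385 ≈ 2.704 m/s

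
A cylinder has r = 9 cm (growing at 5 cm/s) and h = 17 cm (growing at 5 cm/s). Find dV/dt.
1935π cm³/s

V = πr²h
dV/dt = 2πrh·dr/dt + πr²·dh/dt
= 2π(9)(17)(5) + π(9)²(5)
= 1935π cm³/s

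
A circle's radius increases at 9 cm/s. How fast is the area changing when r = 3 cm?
54π cm²/s

A = πr²
dA/dt = 2πr · dr/dt = 2π(3)(9) = 54π cm²/s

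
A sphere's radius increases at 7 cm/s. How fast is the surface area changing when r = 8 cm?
448π cm²/s

S = 4πr²
dS/dt = dS/dr · dr/dt = 8πr · 7
At r = 8: dS/dt = 448π cm²/s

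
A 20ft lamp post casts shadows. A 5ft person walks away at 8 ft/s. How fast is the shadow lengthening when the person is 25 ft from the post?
8/3 ft/s

By similar triangles: 20/(x+s) = 5/s
Solving: s = 5x/15
ds/dt = 5/15 · dx/dt = 1/3 · 8 = 8/3 ft/s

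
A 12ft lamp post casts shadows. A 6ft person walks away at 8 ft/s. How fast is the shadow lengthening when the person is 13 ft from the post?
8 ft/s

By similar triangles: 12/(x+s) = 6/s
Solving: s = 6x/6
ds/dt = 6/6 · dx/dt = 1 · 8 = 8 ft/s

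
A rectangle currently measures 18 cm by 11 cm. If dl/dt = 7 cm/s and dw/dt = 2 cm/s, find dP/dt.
18 cm/s

P = 2(l + w)
dP/dt = 2(dl/dt + dw/dt) = 2(7 + 2) = 18 cm/s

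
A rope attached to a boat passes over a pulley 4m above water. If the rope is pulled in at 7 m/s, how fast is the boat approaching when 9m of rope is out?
63√65/65 ≈ 7.814 m/s

rope² = x² + 4²
x = √(9² - 4²) = √65
dx/dt = (rope/x) · d(rope)/dt = (9/√65) · (-7) = -63√65/65 m/s
The boat approaches at 63√65/65 ≈ 7.814 m/s.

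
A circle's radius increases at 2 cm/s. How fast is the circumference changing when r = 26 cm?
4π cm/s

C = 2πr
dC/dt = 2π · dr/dt = 2π · 2 = 4π cm/s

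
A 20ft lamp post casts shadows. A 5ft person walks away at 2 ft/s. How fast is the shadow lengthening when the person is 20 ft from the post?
2/3 ft/s

By similar triangles: 20/(x+s) = 5/s
Solving: s = 5x/15
ds/dt = 5/15 · dx/dt = 1/3 · 2 = 2/3 ft/s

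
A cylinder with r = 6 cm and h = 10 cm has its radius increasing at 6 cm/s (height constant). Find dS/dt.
264π cm²/s

S = 2πrh + 2πr² (lateral + bases)
dS/dt = (2πh + 4πr)·dr/dt = (2π·10 + 4π·6)·6
= 264π cm²/s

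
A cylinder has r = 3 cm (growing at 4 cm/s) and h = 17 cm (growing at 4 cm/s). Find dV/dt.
444π cm³/s

V = πr²h
dV/dt = 2πrh·dr/dt + πr²·dh/dt
= 2π(3)(17)(4) + π(3)²(4)
= 444π cm³/s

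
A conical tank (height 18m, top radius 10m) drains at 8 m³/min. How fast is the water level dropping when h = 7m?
648/(1225π) ≈ 0.1684 m/min

r/h = 10/18, so r = (5/9)h
V = (1/3)πr²h = (1/3)π((5/9)h)²h = (25/243)πh³
dV/dh = (25/81)πh²
dh/dt = (dV/dt)/(dV/dh) = -8/((25/81)π·7²) = -648/(1225π) m/min
The level is dropping at 648/(1225π) ≈ 0.1684 m/min.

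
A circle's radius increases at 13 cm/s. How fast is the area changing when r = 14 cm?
364π cm²/s

A = πr²
dA/dt = 2πr · dr/dt = 2π(14)(13) = 364π cm²/s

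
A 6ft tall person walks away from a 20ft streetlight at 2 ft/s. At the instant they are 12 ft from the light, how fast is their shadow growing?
6/7 ft/s

By similar triangles: 20/(x+s) = 6/s
Solving: s = 6x/14
ds/dt = 6/14 · dx/dt = 3/7 · 2 = 6/7 ft/s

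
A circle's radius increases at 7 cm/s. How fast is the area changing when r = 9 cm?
126π cm²/s

A = πr²
dA/dt = 2πr · dr/dt = 2π(9)(7) = 126π cm²/s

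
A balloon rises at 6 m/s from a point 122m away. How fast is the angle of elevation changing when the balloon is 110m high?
0.027127 rad/s

tan(θ) = y/122
sec²(θ) · dθ/dt = (1/122) · dy/dt
dθ/dt = cos²(θ)/122 · 6 = 122/(122² + 110²) · 6
dθ/dt = 0.027127 rad/s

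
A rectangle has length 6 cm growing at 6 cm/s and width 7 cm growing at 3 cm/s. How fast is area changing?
60 cm²/s

A = lw
dA/dt = w·dl/dt + l·dw/dt = 7·6 + 6·3 = 60 cm²/s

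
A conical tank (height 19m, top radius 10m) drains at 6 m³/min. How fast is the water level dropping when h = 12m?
361/(2400π) ≈ 0.04788 m/min

r/h = 10/19, so r = (10/19)h
V = (1/3)πr²h = (1/3)π((10/19)h)²h = (100/1083)πh³
dV/dh = (100/361)πh²
dh/dt = (dV/dt)/(dV/dh) = -6/((100/361)π·12²) = -361/(2400π) m/min
The level is dropping at 361/(2400π) ≈ 0.04788 m/min.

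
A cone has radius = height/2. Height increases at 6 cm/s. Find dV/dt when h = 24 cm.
864π cm³/s

V = (1/3)π(h/2)²h = πh³/12
dV/dt = πh²/4 · 6
At h = 24: dV/dt = 864π cm³/s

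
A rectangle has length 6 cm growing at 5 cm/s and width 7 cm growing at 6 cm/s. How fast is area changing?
71 cm²/s

A = lw
dA/dt = w·dl/dt + l·dw/dt = 7·5 + 6·6 = 71 cm²/s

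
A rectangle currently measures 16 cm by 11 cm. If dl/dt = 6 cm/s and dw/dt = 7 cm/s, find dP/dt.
26 cm/s

P = 2(l + w)
dP/dt = 2(dl/dt + dw/dt) = 2(6 + 7) = 26 cm/s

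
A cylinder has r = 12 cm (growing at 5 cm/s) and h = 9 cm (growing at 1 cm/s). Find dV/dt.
1224π cm³/s

V = πr²h
dV/dt = 2πrh·dr/dt + πr²·dh/dt
= 2π(12)(9)(5) + π(12)²(1)
= 1224π cm³/s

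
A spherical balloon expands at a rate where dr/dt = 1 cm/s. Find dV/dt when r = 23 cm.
2116π cm³/s

V = (4/3)πr³
dV/dt = dV/dr · dr/dt = 4πr² · 1
At r = 23: dV/dt = 2116π cm³/s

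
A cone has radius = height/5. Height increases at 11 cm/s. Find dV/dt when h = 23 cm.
5819π/25 cm³/s

V = (1/3)π(h/5)²h = πh³/75
dV/dt = πh²/25 · 11
At h = 23: dV/dt = 5819π/25 cm³/s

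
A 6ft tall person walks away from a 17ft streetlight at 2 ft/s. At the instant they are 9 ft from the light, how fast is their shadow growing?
12/11 ft/s

By similar triangles: 17/(x+s) = 6/s
Solving: s = 6x/11
ds/dt = 6/11 · dx/dt = 6/11 · 2 = 12/11 ft/s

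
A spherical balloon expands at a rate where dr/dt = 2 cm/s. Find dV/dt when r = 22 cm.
3872π cm³/s

V = (4/3)πr³
dV/dt = dV/dr · dr/dt = 4πr² · 2
At r = 22: dV/dt = 3872π cm³/s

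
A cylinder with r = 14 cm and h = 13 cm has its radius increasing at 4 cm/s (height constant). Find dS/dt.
328π cm²/s

S = 2πrh + 2πr² (lateral + bases)
dS/dt = (2πh + 4πr)·dr/dt = (2π·13 + 4π·14)·4
= 328π cm²/s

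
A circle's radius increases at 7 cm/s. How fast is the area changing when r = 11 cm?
154π cm²/s

A = πr²
dA/dt = 2πr · dr/dt = 2π(11)(7) = 154π cm²/s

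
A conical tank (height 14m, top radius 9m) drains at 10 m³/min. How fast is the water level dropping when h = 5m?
392/(405π) ≈ 0.3081 m/min

r/h = 9/14, so r = (9/14)h
V = (1/3)πr²h = (1/3)π((9/14)h)²h = (27/196)πh³
dV/dh = (81/196)πh²
dh/dt = (dV/dt)/(dV/dh) = -10/((81/196)π·5²) = -392/(405π) m/min
The level is dropping at 392/(405π) ≈ 0.3081 m/min.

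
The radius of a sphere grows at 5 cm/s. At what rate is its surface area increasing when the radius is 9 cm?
360π cm²/s

S = 4πr²
dS/dt = dS/dr · dr/dt = 8πr · 5
At r = 9: dS/dt = 360π cm²/s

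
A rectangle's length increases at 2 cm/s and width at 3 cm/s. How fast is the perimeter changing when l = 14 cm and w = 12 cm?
10 cm/s

P = 2(l + w)
dP/dt = 2(dl/dt + dw/dt) = 2(2 + 3) = 10 cm/s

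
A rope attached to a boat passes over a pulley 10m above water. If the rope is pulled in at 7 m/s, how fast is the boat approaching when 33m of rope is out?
231√989/989 ≈ 7.345 m/s

rope² = x² + 10²
x = √(33² - 10²) = √989
dx/dt = (rope/x) · d(rope)/dt = (33/√989) · (-7) = -231√989/989 m/s
The boat approaches at 231√989/989 ≈ 7.345 m/s.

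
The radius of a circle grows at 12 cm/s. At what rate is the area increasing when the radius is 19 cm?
456π cm²/s

A = πr²
dA/dt = 2πr · dr/dt = 2π(19)(12) = 456π cm²/s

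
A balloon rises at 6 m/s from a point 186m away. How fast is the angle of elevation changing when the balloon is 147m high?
0.019856 rad/s

tan(θ) = y/186
sec²(θ) · dθ/dt = (1/186) · dy/dt
dθ/dt = cos²(θ)/186 · 6 = 186/(186² + 147²) · 6
dθ/dt = 0.019856 rad/s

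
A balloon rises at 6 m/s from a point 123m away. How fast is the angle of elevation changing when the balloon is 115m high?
0.026028 rad/s

tan(θ) = y/123
sec²(θ) · dθ/dt = (1/123) · dy/dt
dθ/dt = cos²(θ)/123 · 6 = 123/(123² + 115²) · 6
dθ/dt = 0.026028 rad/s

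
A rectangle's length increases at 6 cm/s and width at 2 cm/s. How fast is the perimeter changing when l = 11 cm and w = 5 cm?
16 cm/s

P = 2(l + w)
dP/dt = 2(dl/dt + dw/dt) = 2(6 + 2) = 16 cm/s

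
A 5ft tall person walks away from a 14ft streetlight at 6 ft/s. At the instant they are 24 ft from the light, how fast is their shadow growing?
10/3 ft/s

By similar triangles: 14/(x+s) = 5/s
Solving: s = 5x/9
ds/dt = 5/9 · dx/dt = 5/9 · 6 = 10/3 ft/s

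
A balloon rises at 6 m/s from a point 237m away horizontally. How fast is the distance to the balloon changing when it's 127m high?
381√72298/36149 ≈ 2.834 m/s

z² = 237² + y²
z = √(237² + 127²) = √72298
dz/dt = y/z · dy/dt = 127/√72298 · 6 = 381√72298/36149 ≈ 2.834 m/s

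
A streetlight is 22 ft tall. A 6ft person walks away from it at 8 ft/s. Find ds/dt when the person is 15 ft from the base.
3 ft/s

By similar triangles: 22/(x+s) = 6/s
Solving: s = 6x/16
ds/dt = 6/16 · dx/dt = 3/8 · 8 = 3 ft/s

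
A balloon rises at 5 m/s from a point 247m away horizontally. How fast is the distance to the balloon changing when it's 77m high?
385√66938/66938 ≈ 1.488 m/s

z² = 247² + y²
z = √(247² + 77²) = √66938
dz/dt = y/z · dy/dt = 77/√66938 · 5 = 385√66938/66938 ≈ 1.488 m/s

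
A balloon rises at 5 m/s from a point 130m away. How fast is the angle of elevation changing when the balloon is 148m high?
0.016751 rad/s

tan(θ) = y/130
sec²(θ) · dθ/dt = (1/130) · dy/dt
dθ/dt = cos²(θ)/130 · 5 = 130/(130² + 148²) · 5
dθ/dt = 0.016751 rad/s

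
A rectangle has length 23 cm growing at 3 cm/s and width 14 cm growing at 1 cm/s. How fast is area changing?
65 cm²/s

A = lw
dA/dt = w·dl/dt + l·dw/dt = 14·3 + 23·1 = 65 cm²/s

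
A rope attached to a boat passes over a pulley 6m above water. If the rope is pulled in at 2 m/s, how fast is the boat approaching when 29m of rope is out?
58√805/805 ≈ 2.044 m/s

rope² = x² + 6²
x = √(29² - 6²) = √805
dx/dt = (rope/x) · d(rope)/dt = (29/√805) · (-2) = -58√805/805 m/s
The boat approaches at 58√805/805 ≈ 2.044 m/s.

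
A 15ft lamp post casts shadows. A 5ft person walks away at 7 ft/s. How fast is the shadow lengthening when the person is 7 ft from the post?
7/2 ft/s

By similar triangles: 15/(x+s) = 5/s
Solving: s = 5x/10
ds/dt = 5/10 · dx/dt = 1/2 · 7 = 7/2 ft/s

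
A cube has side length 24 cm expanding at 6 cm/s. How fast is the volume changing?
10368 cm³/s

V = s³
dV/dt = 3s² · ds/dt = 3·24²·6 = 10368 cm³/s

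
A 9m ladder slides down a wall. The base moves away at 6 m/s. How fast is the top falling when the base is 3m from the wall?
3√2/2 ≈ 2.121 m/s

x² + y² = 9²
2x·dx/dt + 2y·dy/dt = 0
dy/dt = -x/y · dx/dt = -3/(6√2) · 6 = -3√2/2 m/s
The top is descending at 3√2/2 ≈ 2.121 m/s.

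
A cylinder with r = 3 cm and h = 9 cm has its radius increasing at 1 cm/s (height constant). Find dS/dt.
30π cm²/s

S = 2πrh + 2πr² (lateral + bases)
dS/dt = (2πh + 4πr)·dr/dt = (2π·9 + 4π·3)·1
= 30π cm²/s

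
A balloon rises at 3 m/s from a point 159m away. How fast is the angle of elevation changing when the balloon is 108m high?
0.012911 rad/s

tan(θ) = y/159
sec²(θ) · dθ/dt = (1/159) · dy/dt
dθ/dt = cos²(θ)/159 · 3 = 159/(159² + 108²) · 3
dθ/dt = 0.012911 rad/s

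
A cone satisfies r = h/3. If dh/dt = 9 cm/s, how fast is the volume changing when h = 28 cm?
784π cm³/s

V = (1/3)π(h/3)²h = πh³/27
dV/dt = πh²/9 · 9
At h = 28: dV/dt = 784π cm³/s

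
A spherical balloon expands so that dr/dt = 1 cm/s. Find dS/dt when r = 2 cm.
16π cm²/s

S = 4πr²
dS/dt = dS/dr · dr/dt = 8πr · 1
At r = 2: dS/dt = 16π cm²/s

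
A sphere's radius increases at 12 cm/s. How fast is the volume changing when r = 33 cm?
52272π cm³/s

V = (4/3)πr³
dV/dt = dV/dr · dr/dt = 4πr² · 12
At r = 33: dV/dt = 52272π cm³/s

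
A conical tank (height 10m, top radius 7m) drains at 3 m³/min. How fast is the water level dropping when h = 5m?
12/(49π) ≈ 0.07795 m/min

r/h = 7/10, so r = (7/10)h
V = (1/3)πr²h = (1/3)π((7/10)h)²h = (49/300)πh³
dV/dh = (49/100)πh²
dh/dt = (dV/dt)/(dV/dh) = -3/((49/100)π·5²) = -12/(49π) m/min
The level is dropping at 12/(49π) ≈ 0.07795 m/min.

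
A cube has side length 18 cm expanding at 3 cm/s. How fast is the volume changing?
2916 cm³/s

V = s³
dV/dt = 3s² · ds/dt = 3·18²·3 = 2916 cm³/s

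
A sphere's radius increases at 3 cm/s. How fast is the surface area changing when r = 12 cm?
288π cm²/s

S = 4πr²
dS/dt = dS/dr · dr/dt = 8πr · 3
At r = 12: dS/dt = 288π cm²/s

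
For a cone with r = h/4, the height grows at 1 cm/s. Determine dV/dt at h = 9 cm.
81π/16 cm³/s

V = (1/3)π(h/4)²h = πh³/48
dV/dt = πh²/16 · 1
At h = 9: dV/dt = 81π/16 cm³/s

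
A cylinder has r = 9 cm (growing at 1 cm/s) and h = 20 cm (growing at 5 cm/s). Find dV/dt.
765π cm³/s

V = πr²h
dV/dt = 2πrh·dr/dt + πr²·dh/dt
= 2π(9)(20)(1) + π(9)²(5)
= 765π cm³/s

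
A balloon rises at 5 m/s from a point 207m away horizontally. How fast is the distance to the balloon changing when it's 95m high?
475√51874/51874 ≈ 2.086 m/s

z² = 207² + y²
z = √(207² + 95²) = √51874
dz/dt = y/z · dy/dt = 95/√51874 · 5 = 475√51874/51874 ≈ 2.086 m/s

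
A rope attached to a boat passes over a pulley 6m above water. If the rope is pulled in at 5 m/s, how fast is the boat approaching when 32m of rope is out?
80√247/247 ≈ 5.09 m/s

rope² = x² + 6²
x = √(32² - 6²) = 2√247
dx/dt = (rope/x) · d(rope)/dt = (32/(2√247)) · (-5) = -80√247/247 m/s
The boat approaches at 80√247/247 ≈ 5.09 m/s.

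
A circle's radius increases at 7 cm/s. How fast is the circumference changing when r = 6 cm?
14π cm/s

C = 2πr
dC/dt = 2π · dr/dt = 2π · 7 = 14π cm/s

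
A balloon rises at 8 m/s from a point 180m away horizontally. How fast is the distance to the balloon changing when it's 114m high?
152√1261/1261 ≈ 4.28 m/s

z² = 180² + y²
z = √(180² + 114²) = 6√1261
dz/dt = y/z · dy/dt = 114/(6√1261) · 8 = 152√1261/1261 ≈ 4.28 m/s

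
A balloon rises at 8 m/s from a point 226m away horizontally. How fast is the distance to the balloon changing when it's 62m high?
124√13730/6865 ≈ 2.116 m/s

z² = 226² + y²
z = √(226² + 62²) = 2√13730
dz/dt = y/z · dy/dt = 62/(2√13730) · 8 = 124√13730/6865 ≈ 2.116 m/s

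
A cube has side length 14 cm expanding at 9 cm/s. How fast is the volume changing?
5292 cm³/s

V = s³
dV/dt = 3s² · ds/dt = 3·14²·9 = 5292 cm³/s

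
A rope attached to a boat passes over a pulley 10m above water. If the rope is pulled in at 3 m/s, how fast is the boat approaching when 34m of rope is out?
17√66/44 ≈ 3.139 m/s

rope² = x² + 10²
x = √(34² - 10²) = 4√66
dx/dt = (rope/x) · d(rope)/dt = (34/(4√66)) · (-3) = -17√66/44 m/s
The boat approaches at 17√66/44 ≈ 3.139 m/s.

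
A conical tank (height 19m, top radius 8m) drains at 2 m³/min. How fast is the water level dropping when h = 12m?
361/(4608π) ≈ 0.02494 m/min

r/h = 8/19, so r = (8/19)h
V = (1/3)πr²h = (1/3)π((8/19)h)²h = (64/1083)πh³
dV/dh = (64/361)πh²
dh/dt = (dV/dt)/(dV/dh) = -2/((64/361)π·12²) = -361/(4608π) m/min
The level is dropping at 361/(4608π) ≈ 0.02494 m/min.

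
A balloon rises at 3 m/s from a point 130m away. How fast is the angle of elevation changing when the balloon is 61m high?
0.018913 rad/s

tan(θ) = y/130
sec²(θ) · dθ/dt = (1/130) · dy/dt
dθ/dt = cos²(θ)/130 · 3 = 130/(130² + 61²) · 3
dθ/dt = 0.018913 rad/s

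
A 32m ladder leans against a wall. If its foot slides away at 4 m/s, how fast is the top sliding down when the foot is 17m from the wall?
68√15/105 ≈ 2.508 m/s

x² + y² = 32²
2x·dx/dt + 2y·dy/dt = 0
dy/dt = -x/y · dx/dt = -17/(7√15) · 4 = -68√15/105 m/s
The top is descending at 68√15/105 ≈ 2.508 m/s.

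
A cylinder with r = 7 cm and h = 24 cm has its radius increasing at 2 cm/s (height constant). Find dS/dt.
152π cm²/s

S = 2πrh + 2πr² (lateral + bases)
dS/dt = (2πh + 4πr)·dr/dt = (2π·24 + 4π·7)·2
= 152π cm²/s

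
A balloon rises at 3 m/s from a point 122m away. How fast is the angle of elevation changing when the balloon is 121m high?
0.012396 rad/s

tan(θ) = y/122
sec²(θ) · dθ/dt = (1/122) · dy/dt
dθ/dt = cos²(θ)/122 · 3 = 122/(122² + 121²) · 3
dθ/dt = 0.012396 rad/s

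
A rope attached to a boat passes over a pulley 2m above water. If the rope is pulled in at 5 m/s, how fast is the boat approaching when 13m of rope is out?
13√165/33 ≈ 5.06 m/s

rope² = x² + 2²
x = √(13² - 2²) = √165
dx/dt = (rope/x) · d(rope)/dt = (13/√165) · (-5) = -13√165/33 m/s
The boat approaches at 13√165/33 ≈ 5.06 m/s.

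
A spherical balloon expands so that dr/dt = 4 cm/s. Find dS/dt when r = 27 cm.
864π cm²/s

S = 4πr²
dS/dt = dS/dr · dr/dt = 8πr · 4
At r = 27: dS/dt = 864π cm²/s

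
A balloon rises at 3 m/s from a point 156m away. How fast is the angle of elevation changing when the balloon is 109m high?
0.012922 rad/s

tan(θ) = y/156
sec²(θ) · dθ/dt = (1/156) · dy/dt
dθ/dt = cos²(θ)/156 · 3 = 156/(156² + 109²) · 3
dθ/dt = 0.012922 rad/s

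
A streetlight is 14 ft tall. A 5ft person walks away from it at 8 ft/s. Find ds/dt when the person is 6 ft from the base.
40/9 ft/s

By similar triangles: 14/(x+s) = 5/s
Solving: s = 5x/9
ds/dt = 5/9 · dx/dt = 5/9 · 8 = 40/9 ft/s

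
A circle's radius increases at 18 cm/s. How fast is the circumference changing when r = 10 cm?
36π cm/s

C = 2πr
dC/dt = 2π · dr/dt = 2π · 18 = 36π cm/s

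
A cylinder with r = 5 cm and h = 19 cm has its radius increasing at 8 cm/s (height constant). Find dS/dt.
464π cm²/s

S = 2πrh + 2πr² (lateral + bases)
dS/dt = (2πh + 4πr)·dr/dt = (2π·19 + 4π·5)·8
= 464π cm²/s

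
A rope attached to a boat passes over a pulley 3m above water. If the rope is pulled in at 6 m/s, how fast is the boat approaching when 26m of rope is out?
156√667/667 ≈ 6.04 m/s

rope² = x² + 3²
x = √(26² - 3²) = √667
dx/dt = (rope/x) · d(rope)/dt = (26/√667) · (-6) = -156√667/667 m/s
The boat approaches at 156√667/667 ≈ 6.04 m/s.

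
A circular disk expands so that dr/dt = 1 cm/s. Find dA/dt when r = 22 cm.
44π cm²/s

A = πr²
dA/dt = 2πr · dr/dt = 2π(22)(1) = 44π cm²/s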